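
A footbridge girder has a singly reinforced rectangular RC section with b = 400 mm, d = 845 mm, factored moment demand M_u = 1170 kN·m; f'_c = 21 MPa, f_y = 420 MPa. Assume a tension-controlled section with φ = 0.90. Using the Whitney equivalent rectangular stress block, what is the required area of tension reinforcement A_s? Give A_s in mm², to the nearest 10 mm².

A_s ≈ 4310 mm²

M_n = M_u/φ = 1170/0.90 = 1300 kN·m.
With M_n = 0.85 f'_c a b (d − a/2), solve the quadratic for a:
a = d − √(d² − 2M_n/(0.85 f'_c b)) = 845 − √(845² − 2 × 1300×10⁶/(0.85 × 21 × 400)) = 253.49 mm.
A_s = 0.85 f'_c a b / f_y = 0.85 × 21 × 253.49 × 400 / 420 = 4309.3 mm².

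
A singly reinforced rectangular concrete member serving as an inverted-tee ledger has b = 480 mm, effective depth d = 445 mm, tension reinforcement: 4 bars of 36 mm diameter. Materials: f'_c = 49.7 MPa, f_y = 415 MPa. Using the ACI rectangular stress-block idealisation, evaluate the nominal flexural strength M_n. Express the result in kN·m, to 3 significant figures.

A_s = 4 × 1018 = 4072 mm².
T = A_s f_y = 4072 × 415 = 1689880 N = 1689.88 kN.
From C = T: a = T/(0.85 f'_c b) = 1689880/(0.85 × 49.7 × 480) = 83.34 mm.
M_n = T(d − a/2) = 1689.88 kN × (445 − 41.67) mm = 681.58 kN·m.

M_n ≈ 682 kN·m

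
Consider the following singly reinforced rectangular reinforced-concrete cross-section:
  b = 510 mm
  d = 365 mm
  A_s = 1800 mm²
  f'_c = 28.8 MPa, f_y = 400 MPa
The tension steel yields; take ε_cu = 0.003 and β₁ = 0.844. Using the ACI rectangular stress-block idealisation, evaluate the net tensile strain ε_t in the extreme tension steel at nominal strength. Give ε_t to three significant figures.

ε_t ≈ 0.0130

a = A_s f_y/(0.85 f'_c b) = 57.67 mm.
β₁ = 0.844, so c = a/β₁ = 57.67/0.844 = 68.33 mm.
From the linear strain diagram with ε_cu = 0.003: ε_t = 0.003 (d − c)/c = 0.003 × (365 − 68.33)/68.33 = 0.0130.
Since ε_t ≥ 0.005, the section is tension-controlled.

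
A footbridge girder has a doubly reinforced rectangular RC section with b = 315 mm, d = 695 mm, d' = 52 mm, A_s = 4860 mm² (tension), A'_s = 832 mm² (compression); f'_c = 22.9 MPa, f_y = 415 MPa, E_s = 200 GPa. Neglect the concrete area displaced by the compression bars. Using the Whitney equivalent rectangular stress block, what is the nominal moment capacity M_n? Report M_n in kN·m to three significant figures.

Assume both tension and compression steel yield.
Net tension couple steel: A_s − A'_s = 4028 mm².
a = (A_s − A'_s) f_y / (0.85 f'_c b) = 1671620/(0.85 × 22.9 × 315) = 272.63 mm.
c = a/β₁ = 272.63/0.85 = 320.74 mm; ε'_s = 0.003(c − d')/c = 0.0025 ≥ f_y/E_s = 0.0021, so compression steel does yield.
M_n = (A_s − A'_s) f_y (d − a/2) + A'_s f_y (d − d') = [1671620 × (695 − 136.315) + 345280 × (695 − 52)] × 10⁻⁶ = 933.91 + 222.02 = 1155.93 kN·m.

M_n ≈ 1160 kN·m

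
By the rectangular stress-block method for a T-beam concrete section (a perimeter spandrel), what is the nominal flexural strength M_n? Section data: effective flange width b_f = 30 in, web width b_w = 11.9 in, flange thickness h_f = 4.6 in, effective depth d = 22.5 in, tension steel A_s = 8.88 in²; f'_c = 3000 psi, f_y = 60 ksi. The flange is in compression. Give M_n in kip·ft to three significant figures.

Tension: T = A_s f_y = 8.88 × 60 = 532.8 kips.
Try a within the flange: a = T/(0.85 f'_c b_f) = 532.8/(0.85 × 3 × 30) = 6.965 in.
a = 6.965 > h_f = 4.6 in: the block extends into the web. Split into flange-overhang and web parts.
C_f = 0.85 f'_c (b_f − b_w) h_f = 0.85 × 3 × (30 − 11.9) × 4.6 = 212.3 kips.
Remaining web compression depth: a_w = (T − C_f)/(0.85 f'_c b_w) = (532.8 − 212.3)/(0.85 × 3 × 11.9) = 10.562 in.
M_n = C_f(d − h_f/2) + (T − C_f)(d − a_w/2) = 212.3 × (22.5 − 2.3) + 320.5 × (22.5 − 5.281) = 4288.5 + 5518.7 = 9807.2 kip·in.
M_n = 9807.2/12 = 817.27 kip·ft.

M_n ≈ 817 kip·ft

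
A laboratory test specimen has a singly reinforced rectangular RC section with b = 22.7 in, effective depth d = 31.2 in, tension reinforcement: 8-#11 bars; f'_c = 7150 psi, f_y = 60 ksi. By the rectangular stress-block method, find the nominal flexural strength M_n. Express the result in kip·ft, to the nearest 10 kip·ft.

M_n ≈ 1780 kip·ft

A_s = 8 × 1.56 = 12.48 in².
T = A_s f_y = 12.48 × 60 = 748.8 kips.
a = T/(0.85 f'_c b) = 748.8/(0.85 × 7.15 × 22.7) = 5.428 in.
M_n = T(d − a/2) = 748.8 × (31.2 − 2.714) = 21330.3 kip·in = 21330.3/12 = 1777.53 kip·ft.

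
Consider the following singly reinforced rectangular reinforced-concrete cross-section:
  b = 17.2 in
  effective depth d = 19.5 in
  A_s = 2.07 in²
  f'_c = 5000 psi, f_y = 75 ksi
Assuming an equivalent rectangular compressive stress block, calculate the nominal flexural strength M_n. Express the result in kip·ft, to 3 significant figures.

T = A_s f_y = 2.07 × 75 = 155.25 kips.
a = T/(0.85 f'_c b) = 155.25/(0.85 × 5 × 17.2) = 2.124 in.
M_n = T(d − a/2) = 155.25 × (19.5 − 1.062) = 2862.5 kip·in = 2862.5/12 = 238.54 kip·ft.

M_n ≈ 239 kip·ft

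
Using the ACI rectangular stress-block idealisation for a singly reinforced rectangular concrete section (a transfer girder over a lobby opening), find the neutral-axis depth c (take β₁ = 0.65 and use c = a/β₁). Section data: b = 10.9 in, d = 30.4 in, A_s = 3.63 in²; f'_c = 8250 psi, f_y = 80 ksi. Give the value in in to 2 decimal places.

T = A_s f_y = 3.63 × 80 = 290.4 kips.
a = T/(0.85 f'_c b) = 290.4/(0.85 × 8.25 × 10.9) = 3.7992 in.
With β₁ = 0.65, c = a/β₁ = 3.7992/0.65 = 5.84 in.

c ≈ 5.84 in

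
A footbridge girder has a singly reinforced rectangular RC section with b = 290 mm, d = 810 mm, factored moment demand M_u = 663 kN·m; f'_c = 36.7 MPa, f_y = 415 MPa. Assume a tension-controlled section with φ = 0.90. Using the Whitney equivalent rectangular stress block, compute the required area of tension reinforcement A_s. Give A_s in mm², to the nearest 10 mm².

A_s ≈ 2350 mm²

M_n = M_u/φ = 663/0.90 = 736.667 kN·m.
With M_n = 0.85 f'_c a b (d − a/2), solve the quadratic for a:
a = d − √(d² − 2M_n/(0.85 f'_c b)) = 810 − √(810² − 2 × 736.667×10⁶/(0.85 × 36.7 × 290)) = 107.69 mm.
A_s = 0.85 f'_c a b / f_y = 0.85 × 36.7 × 107.69 × 290 / 415 = 2347.5 mm².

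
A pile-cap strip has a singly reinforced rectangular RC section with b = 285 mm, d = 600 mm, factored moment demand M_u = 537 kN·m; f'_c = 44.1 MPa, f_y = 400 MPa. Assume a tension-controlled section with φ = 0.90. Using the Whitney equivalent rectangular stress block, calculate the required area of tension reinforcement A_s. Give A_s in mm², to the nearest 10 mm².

A_s ≈ 2720 mm²

M_n = M_u/φ = 537/0.90 = 596.667 kN·m.
With M_n = 0.85 f'_c a b (d − a/2), solve the quadratic for a:
a = d − √(d² − 2M_n/(0.85 f'_c b)) = 600 − √(600² − 2 × 596.667×10⁶/(0.85 × 44.1 × 285)) = 101.70 mm.
A_s = 0.85 f'_c a b / f_y = 0.85 × 44.1 × 101.70 × 285 / 400 = 2716.2 mm².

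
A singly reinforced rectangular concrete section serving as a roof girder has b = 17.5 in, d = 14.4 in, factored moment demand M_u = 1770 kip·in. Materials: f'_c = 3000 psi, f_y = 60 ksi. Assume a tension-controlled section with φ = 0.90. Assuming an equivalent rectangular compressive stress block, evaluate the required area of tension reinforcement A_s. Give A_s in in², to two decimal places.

M_n = M_u/φ = 1770/0.90 = 1966.67 kip·in.
From M_n = 0.85 f'_c a b (d − a/2):
a = d − √(d² − 2M_n/(0.85 f'_c b)) = 14.4 − √(14.4² − 2 × 1966.67/(0.85 × 3 × 17.5)) = 3.481 in.
A_s = 0.85 f'_c a b / f_y = 0.85 × 3 × 3.481 × 17.5 / 60 = 2.589 in².

A_s ≈ 2.59 in²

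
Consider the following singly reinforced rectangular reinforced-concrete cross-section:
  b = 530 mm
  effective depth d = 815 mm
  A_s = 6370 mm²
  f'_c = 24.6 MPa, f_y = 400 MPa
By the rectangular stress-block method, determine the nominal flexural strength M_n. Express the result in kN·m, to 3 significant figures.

T = A_s f_y = 6370 × 400 = 2548000 N = 2548 kN.
From C = T: a = T/(0.85 f'_c b) = 2548000/(0.85 × 24.6 × 530) = 229.92 mm.
M_n = T(d − a/2) = 2548 kN × (815 − 114.96) mm = 1783.70 kN·m.

M_n ≈ 1780 kN·m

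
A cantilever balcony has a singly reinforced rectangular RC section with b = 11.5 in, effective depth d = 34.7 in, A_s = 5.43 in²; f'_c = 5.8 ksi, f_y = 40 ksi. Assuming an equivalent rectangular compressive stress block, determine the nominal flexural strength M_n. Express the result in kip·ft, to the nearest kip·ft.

M_n ≈ 593 kip·ft

T = A_s f_y = 5.43 × 40 = 217.2 kips.
a = T/(0.85 f'_c b) = 217.2/(0.85 × 5.8 × 11.5) = 3.831 in.
M_n = T(d − a/2) = 217.2 × (34.7 − 1.9155) = 7120.8 kip·in = 7120.8/12 = 593.40 kip·ft.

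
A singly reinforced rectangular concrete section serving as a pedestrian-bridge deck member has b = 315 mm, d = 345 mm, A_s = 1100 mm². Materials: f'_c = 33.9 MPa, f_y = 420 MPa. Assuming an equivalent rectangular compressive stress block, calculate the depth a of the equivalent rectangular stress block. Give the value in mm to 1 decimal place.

a ≈ 50.9 mm

T = A_s f_y = 1100 × 420 = 462000 N = 462 kN.
Setting C = 0.85 f'_c a b equal to T: a = 462000/(0.85 × 33.9 × 315) = 50.9 mm.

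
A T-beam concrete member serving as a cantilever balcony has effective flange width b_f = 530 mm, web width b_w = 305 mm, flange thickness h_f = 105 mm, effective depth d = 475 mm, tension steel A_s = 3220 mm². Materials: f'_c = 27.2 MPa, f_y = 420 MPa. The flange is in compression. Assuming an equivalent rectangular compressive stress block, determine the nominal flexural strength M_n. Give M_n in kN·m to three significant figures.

Tension: T = A_s f_y = 3220 × 420 = 1352400 N.
Try a within the flange: a = T/(0.85 f'_c b_f) = 1352400/(0.85 × 27.2 × 530) = 110.37 mm.
a = 110.37 > h_f = 105 mm: the block extends into the web. Split into flange-overhang and web parts.
C_f = 0.85 f'_c (b_f − b_w) h_f = 0.85 × 27.2 × (530 − 305) × 105 = 546210 N.
Remaining web compression depth: a_w = (T − C_f)/(0.85 f'_c b_w) = (1352400 − 546210)/(0.85 × 27.2 × 305) = 114.33 mm.
M_n = C_f(d − h_f/2) + (T − C_f)(d − a_w/2) = 546210 × (475 − 52.5) + 806190 × (475 − 57.165) = 230.77 + 336.85 = 567.62 × 10⁶ N·mm.
M_n = 567.62 kN·m.

M_n ≈ 568 kN·m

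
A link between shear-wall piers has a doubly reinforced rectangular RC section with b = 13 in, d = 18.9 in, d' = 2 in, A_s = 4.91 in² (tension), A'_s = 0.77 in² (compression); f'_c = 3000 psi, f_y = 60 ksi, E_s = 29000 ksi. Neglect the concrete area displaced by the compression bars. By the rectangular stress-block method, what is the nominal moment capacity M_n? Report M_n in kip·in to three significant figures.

M_n ≈ 4540 kip·in

Assume both steels yield.
a = (A_s − A'_s) f_y/(0.85 f'_c b) = (4.91 − 0.77) × 60/(0.85 × 3 × 13) = 7.493 in.
c = a/β₁ = 7.493/0.85 = 8.815 in; ε'_s = 0.003(c − d')/c = 0.0023 ≥ ε_y = 0.0021, so the compression steel yields.
M_n = (A_s − A'_s) f_y (d − a/2) + A'_s f_y (d − d') = 248.4 × (18.9 − 3.7465) + 46.2 × (18.9 − 2) = 3764.1 + 780.8 = 4544.9 kip·in.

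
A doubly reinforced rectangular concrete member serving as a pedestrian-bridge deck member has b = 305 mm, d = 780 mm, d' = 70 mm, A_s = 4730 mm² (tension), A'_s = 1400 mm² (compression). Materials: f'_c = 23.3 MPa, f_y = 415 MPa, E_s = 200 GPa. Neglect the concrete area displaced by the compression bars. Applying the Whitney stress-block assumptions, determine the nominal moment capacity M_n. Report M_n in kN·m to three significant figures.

M_n ≈ 1330 kN·m

Assume both tension and compression steel yield.
Net tension couple steel: A_s − A'_s = 3330 mm².
a = (A_s − A'_s) f_y / (0.85 f'_c b) = 1381950/(0.85 × 23.3 × 305) = 228.78 mm.
c = a/β₁ = 228.78/0.85 = 269.15 mm; ε'_s = 0.003(c − d')/c = 0.0022 ≥ f_y/E_s = 0.0021, so compression steel does yield.
M_n = (A_s − A'_s) f_y (d − a/2) + A'_s f_y (d − d') = [1381950 × (780 − 114.39) + 581000 × (780 − 70)] × 10⁻⁶ = 919.84 + 412.51 = 1332.35 kN·m.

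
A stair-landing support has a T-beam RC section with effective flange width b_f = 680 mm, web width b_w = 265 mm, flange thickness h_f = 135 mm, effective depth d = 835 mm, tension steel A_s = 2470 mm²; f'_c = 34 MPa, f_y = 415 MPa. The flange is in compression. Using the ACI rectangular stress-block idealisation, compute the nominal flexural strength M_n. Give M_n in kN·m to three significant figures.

Tension: T = A_s f_y = 2470 × 415 = 1025050 N.
Try a within the flange: a = T/(0.85 f'_c b_f) = 1025050/(0.85 × 34 × 680) = 52.16 mm.
Since a = 52.16 ≤ h_f = 135 mm, the stress block lies entirely in the flange; analyse as a rectangular beam of width b_f.
M_n = T(d − a/2) = 1025050 × (835 − 26.08) = 829.18 × 10⁶ N·mm.
M_n = 829.18 kN·m.

M_n ≈ 829 kN·m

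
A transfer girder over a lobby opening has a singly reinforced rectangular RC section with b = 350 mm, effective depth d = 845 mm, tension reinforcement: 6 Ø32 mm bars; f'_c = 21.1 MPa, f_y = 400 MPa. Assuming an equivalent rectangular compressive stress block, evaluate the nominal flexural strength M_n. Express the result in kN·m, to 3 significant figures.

M_n ≈ 1330 kN·m

A_s = 6 × 804 = 4824 mm².
T = A_s f_y = 4824 × 400 = 1929600 N = 1929.6 kN.
From C = T: a = T/(0.85 f'_c b) = 1929600/(0.85 × 21.1 × 350) = 307.40 mm.
M_n = T(d − a/2) = 1929.6 kN × (845 − 153.7) mm = 1333.93 kN·m.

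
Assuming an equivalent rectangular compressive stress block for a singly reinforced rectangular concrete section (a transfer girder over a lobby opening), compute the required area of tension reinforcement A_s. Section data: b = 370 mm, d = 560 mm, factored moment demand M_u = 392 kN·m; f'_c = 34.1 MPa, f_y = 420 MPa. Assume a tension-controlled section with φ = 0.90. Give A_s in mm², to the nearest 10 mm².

M_n = M_u/φ = 392/0.90 = 435.556 kN·m.
With M_n = 0.85 f'_c a b (d − a/2), solve the quadratic for a:
a = d − √(d² − 2M_n/(0.85 f'_c b)) = 560 − √(560² − 2 × 435.556×10⁶/(0.85 × 34.1 × 370)) = 77.95 mm.
A_s = 0.85 f'_c a b / f_y = 0.85 × 34.1 × 77.95 × 370 / 420 = 1990.4 mm².

A_s ≈ 1990 mm²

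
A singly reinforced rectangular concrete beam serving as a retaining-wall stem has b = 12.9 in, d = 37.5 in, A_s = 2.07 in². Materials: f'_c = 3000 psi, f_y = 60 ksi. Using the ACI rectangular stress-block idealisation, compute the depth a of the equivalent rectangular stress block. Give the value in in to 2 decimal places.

T = A_s f_y = 2.07 × 60 = 124.2 kips.
a = T/(0.85 f'_c b) = 124.2/(0.85 × 3 × 12.9) = 3.78 in.

a ≈ 3.78 in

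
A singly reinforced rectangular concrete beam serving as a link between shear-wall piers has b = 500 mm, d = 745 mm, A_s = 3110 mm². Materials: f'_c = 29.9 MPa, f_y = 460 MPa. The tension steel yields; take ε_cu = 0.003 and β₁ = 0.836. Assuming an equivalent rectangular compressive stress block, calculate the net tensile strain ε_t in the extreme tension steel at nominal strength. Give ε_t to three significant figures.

a = A_s f_y/(0.85 f'_c b) = 112.58 mm.
β₁ = 0.836, so c = a/β₁ = 112.58/0.836 = 134.67 mm.
From the linear strain diagram with ε_cu = 0.003: ε_t = 0.003 (d − c)/c = 0.003 × (745 − 134.67)/134.67 = 0.0136.
Since ε_t ≥ 0.005, the section is tension-controlled.

ε_t ≈ 0.0136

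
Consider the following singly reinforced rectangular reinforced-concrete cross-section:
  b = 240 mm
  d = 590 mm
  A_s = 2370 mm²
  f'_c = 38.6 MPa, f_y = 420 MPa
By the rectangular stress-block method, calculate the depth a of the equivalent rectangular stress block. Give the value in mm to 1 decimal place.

T = A_s f_y = 2370 × 420 = 995400 N = 995.4 kN.
Setting C = 0.85 f'_c a b equal to T: a = 995400/(0.85 × 38.6 × 240) = 126.4 mm.

a ≈ 126.4 mm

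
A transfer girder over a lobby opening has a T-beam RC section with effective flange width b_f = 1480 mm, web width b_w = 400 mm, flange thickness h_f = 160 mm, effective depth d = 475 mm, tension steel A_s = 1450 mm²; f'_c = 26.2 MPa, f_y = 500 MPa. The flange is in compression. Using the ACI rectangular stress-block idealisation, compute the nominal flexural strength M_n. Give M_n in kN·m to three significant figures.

Tension: T = A_s f_y = 1450 × 500 = 725000 N.
Try a within the flange: a = T/(0.85 f'_c b_f) = 725000/(0.85 × 26.2 × 1480) = 22.00 mm.
Since a = 22.00 ≤ h_f = 160 mm, the stress block lies entirely in the flange; analyse as a rectangular beam of width b_f.
M_n = T(d − a/2) = 725000 × (475 − 11) = 336.40 × 10⁶ N·mm.
M_n = 336.40 kN·m.

M_n ≈ 336 kN·m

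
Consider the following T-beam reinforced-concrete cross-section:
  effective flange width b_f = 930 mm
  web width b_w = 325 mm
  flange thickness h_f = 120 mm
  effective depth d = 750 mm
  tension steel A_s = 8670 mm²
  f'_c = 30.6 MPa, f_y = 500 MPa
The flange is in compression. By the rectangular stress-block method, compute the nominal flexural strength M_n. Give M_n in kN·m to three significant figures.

M_n ≈ 2780 kN·m

Tension: T = A_s f_y = 8670 × 500 = 4335000 N.
Try a within the flange: a = T/(0.85 f'_c b_f) = 4335000/(0.85 × 30.6 × 930) = 179.21 mm.
a = 179.21 > h_f = 120 mm: the block extends into the web. Split into flange-overhang and web parts.
C_f = 0.85 f'_c (b_f − b_w) h_f = 0.85 × 30.6 × (930 − 325) × 120 = 1888326 N.
Remaining web compression depth: a_w = (T − C_f)/(0.85 f'_c b_w) = (4335000 − 1888326)/(0.85 × 30.6 × 325) = 289.44 mm.
M_n = C_f(d − h_f/2) + (T − C_f)(d − a_w/2) = 1888326 × (750 − 60) + 2446674 × (750 − 144.72) = 1302.94 + 1480.92 = 2783.86 × 10⁶ N·mm.
M_n = 2783.86 kN·m.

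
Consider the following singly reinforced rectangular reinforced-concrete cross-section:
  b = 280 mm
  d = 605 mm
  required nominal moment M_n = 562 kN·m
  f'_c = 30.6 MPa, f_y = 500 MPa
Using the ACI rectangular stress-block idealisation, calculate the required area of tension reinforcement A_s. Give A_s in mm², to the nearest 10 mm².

A_s ≈ 2110 mm²

With M_n = 0.85 f'_c a b (d − a/2), solve the quadratic for a:
a = d − √(d² − 2M_n/(0.85 f'_c b)) = 605 − √(605² − 2 × 562×10⁶/(0.85 × 30.6 × 280)) = 144.90 mm.
A_s = 0.85 f'_c a b / f_y = 0.85 × 30.6 × 144.90 × 280 / 500 = 2110.6 mm².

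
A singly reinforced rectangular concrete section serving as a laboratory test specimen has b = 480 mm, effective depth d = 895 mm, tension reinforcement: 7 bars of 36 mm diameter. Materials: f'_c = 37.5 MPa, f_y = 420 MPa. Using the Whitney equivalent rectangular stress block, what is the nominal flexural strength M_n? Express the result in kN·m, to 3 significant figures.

A_s = 7 × 1018 = 7126 mm².
T = A_s f_y = 7126 × 420 = 2992920 N = 2992.92 kN.
From C = T: a = T/(0.85 f'_c b) = 2992920/(0.85 × 37.5 × 480) = 195.62 mm.
M_n = T(d − a/2) = 2992.92 kN × (895 − 97.81) mm = 2385.93 kN·m.

M_n ≈ 2390 kN·m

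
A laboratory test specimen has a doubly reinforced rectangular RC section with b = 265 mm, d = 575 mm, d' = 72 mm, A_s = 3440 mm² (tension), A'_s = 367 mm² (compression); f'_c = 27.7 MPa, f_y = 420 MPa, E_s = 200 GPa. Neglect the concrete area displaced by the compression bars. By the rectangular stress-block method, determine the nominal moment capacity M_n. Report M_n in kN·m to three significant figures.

M_n ≈ 686 kN·m

Assume both tension and compression steel yield.
Net tension couple steel: A_s − A'_s = 3073 mm².
a = (A_s − A'_s) f_y / (0.85 f'_c b) = 1290660/(0.85 × 27.7 × 265) = 206.86 mm.
c = a/β₁ = 206.86/0.85 = 243.36 mm; ε'_s = 0.003(c − d')/c = 0.0021 ≥ f_y/E_s = 0.0021, so compression steel does yield.
M_n = (A_s − A'_s) f_y (d − a/2) + A'_s f_y (d − d') = [1290660 × (575 − 103.43) + 154140 × (575 − 72)] × 10⁻⁶ = 608.64 + 77.53 = 686.17 kN·m.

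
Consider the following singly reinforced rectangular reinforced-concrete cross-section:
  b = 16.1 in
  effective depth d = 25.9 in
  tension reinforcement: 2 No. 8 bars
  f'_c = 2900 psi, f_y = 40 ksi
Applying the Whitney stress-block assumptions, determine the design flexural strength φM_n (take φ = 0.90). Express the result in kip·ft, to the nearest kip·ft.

A_s = 2 × 0.79 = 1.58 in².
T = A_s f_y = 1.58 × 40 = 63.2 kips.
a = T/(0.85 f'_c b) = 63.2/(0.85 × 2.9 × 16.1) = 1.592 in.
M_n = T(d − a/2) = 63.2 × (25.9 − 0.796) = 1586.6 kip·in = 1586.6/12 = 132.22 kip·ft.
φM_n = 0.90 × 132.22 = 119.00 kip·ft.

φM_n ≈ 119 kip·ft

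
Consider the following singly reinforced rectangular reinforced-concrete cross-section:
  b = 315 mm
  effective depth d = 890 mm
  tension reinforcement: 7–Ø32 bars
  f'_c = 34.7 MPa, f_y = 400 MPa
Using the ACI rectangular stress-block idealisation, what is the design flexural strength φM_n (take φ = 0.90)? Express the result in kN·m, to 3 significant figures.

A_s = 7 × 804 = 5628 mm².
T = A_s f_y = 5628 × 400 = 2251200 N = 2251.2 kN.
From C = T: a = T/(0.85 f'_c b) = 2251200/(0.85 × 34.7 × 315) = 242.30 mm.
M_n = T(d − a/2) = 2251.2 kN × (890 − 121.15) mm = 1730.84 kN·m.
φM_n = 0.90 × 1730.84 = 1557.76 kN·m.

φM_n ≈ 1560 kN·m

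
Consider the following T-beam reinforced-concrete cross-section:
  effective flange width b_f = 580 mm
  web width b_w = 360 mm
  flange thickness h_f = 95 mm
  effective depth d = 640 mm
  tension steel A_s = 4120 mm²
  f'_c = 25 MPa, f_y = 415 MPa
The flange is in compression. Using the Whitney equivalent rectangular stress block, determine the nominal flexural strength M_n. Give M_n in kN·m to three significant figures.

M_n ≈ 968 kN·m

Tension: T = A_s f_y = 4120 × 415 = 1709800 N.
Try a within the flange: a = T/(0.85 f'_c b_f) = 1709800/(0.85 × 25 × 580) = 138.73 mm.
a = 138.73 > h_f = 95 mm: the block extends into the web. Split into flange-overhang and web parts.
C_f = 0.85 f'_c (b_f − b_w) h_f = 0.85 × 25 × (580 − 360) × 95 = 444125 N.
Remaining web compression depth: a_w = (T − C_f)/(0.85 f'_c b_w) = (1709800 − 444125)/(0.85 × 25 × 360) = 165.45 mm.
M_n = C_f(d − h_f/2) + (T − C_f)(d − a_w/2) = 444125 × (640 − 47.5) + 1265675 × (640 − 82.725) = 263.14 + 705.33 = 968.47 × 10⁶ N·mm.
M_n = 968.47 kN·m.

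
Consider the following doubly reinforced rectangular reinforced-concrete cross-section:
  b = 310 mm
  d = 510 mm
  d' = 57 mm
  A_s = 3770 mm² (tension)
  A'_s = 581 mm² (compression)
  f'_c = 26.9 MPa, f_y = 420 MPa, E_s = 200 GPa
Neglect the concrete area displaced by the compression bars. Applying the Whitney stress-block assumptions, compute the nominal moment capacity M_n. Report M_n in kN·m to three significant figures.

Assume both tension and compression steel yield.
Net tension couple steel: A_s − A'_s = 3189 mm².
a = (A_s − A'_s) f_y / (0.85 f'_c b) = 1339380/(0.85 × 26.9 × 310) = 188.96 mm.
c = a/β₁ = 188.96/0.85 = 222.31 mm; ε'_s = 0.003(c − d')/c = 0.0022 ≥ f_y/E_s = 0.0021, so compression steel does yield.
M_n = (A_s − A'_s) f_y (d − a/2) + A'_s f_y (d − d') = [1339380 × (510 − 94.48) + 244020 × (510 − 57)] × 10⁻⁶ = 556.54 + 110.54 = 667.08 kN·m.

M_n ≈ 667 kN·m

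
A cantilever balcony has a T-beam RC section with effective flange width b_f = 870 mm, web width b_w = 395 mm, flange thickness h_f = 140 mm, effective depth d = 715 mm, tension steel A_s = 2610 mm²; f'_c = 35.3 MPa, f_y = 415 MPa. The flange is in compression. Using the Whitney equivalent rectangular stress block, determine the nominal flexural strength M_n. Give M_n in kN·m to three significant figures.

Tension: T = A_s f_y = 2610 × 415 = 1083150 N.
Try a within the flange: a = T/(0.85 f'_c b_f) = 1083150/(0.85 × 35.3 × 870) = 41.49 mm.
Since a = 41.49 ≤ h_f = 140 mm, the stress block lies entirely in the flange; analyse as a rectangular beam of width b_f.
M_n = T(d − a/2) = 1083150 × (715 − 20.745) = 751.98 × 10⁶ N·mm.
M_n = 751.98 kN·m.

M_n ≈ 752 kN·m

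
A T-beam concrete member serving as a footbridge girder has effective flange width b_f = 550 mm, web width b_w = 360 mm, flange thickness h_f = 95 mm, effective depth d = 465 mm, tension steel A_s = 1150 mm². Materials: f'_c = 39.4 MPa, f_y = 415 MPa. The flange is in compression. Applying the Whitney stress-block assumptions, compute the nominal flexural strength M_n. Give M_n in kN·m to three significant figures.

M_n ≈ 216 kN·m

Tension: T = A_s f_y = 1150 × 415 = 477250 N.
Try a within the flange: a = T/(0.85 f'_c b_f) = 477250/(0.85 × 39.4 × 550) = 25.91 mm.
Since a = 25.91 ≤ h_f = 95 mm, the stress block lies entirely in the flange; analyse as a rectangular beam of width b_f.
M_n = T(d − a/2) = 477250 × (465 − 12.955) = 215.74 × 10⁶ N·mm.
M_n = 215.74 kN·m.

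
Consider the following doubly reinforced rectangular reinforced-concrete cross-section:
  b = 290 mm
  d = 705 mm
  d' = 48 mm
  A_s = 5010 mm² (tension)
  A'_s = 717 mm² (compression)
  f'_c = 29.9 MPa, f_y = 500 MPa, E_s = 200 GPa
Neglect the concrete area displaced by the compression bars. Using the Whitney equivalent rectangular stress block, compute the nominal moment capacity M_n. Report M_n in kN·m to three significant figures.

M_n ≈ 1440 kN·m

Assume both tension and compression steel yield.
Net tension couple steel: A_s − A'_s = 4293 mm².
a = (A_s − A'_s) f_y / (0.85 f'_c b) = 2146500/(0.85 × 29.9 × 290) = 291.23 mm.
c = a/β₁ = 291.23/0.836 = 348.36 mm; ε'_s = 0.003(c − d')/c = 0.0026 ≥ f_y/E_s = 0.0025, so compression steel does yield.
M_n = (A_s − A'_s) f_y (d − a/2) + A'_s f_y (d − d') = [2146500 × (705 − 145.615) + 358500 × (705 − 48)] × 10⁻⁶ = 1200.72 + 235.53 = 1436.25 kN·m.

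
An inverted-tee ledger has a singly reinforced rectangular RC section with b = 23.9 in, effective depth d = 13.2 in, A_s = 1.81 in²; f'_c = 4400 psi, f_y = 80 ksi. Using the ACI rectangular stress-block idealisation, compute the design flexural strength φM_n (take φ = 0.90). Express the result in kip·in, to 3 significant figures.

T = A_s f_y = 1.81 × 80 = 144.8 kips.
a = T/(0.85 f'_c b) = 144.8/(0.85 × 4.4 × 23.9) = 1.620 in.
M_n = T(d − a/2) = 144.8 × (13.2 − 0.81) = 1794.1 kip·in.
φM_n = 0.90 × 1794.1 = 1614.7 kip·in.

φM_n ≈ 1610 kip·in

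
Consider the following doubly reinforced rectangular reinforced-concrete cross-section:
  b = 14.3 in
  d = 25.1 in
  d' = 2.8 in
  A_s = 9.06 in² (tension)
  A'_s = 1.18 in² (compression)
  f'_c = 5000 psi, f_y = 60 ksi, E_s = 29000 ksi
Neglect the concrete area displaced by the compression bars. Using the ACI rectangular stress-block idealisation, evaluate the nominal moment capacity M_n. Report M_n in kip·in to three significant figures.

M_n ≈ 11600 kip·in

Assume both steels yield.
a = (A_s − A'_s) f_y/(0.85 f'_c b) = (9.06 − 1.18) × 60/(0.85 × 5 × 14.3) = 7.780 in.
c = a/β₁ = 7.780/0.8 = 9.725 in; ε'_s = 0.003(c − d')/c = 0.0021 ≥ ε_y = 0.0021, so the compression steel yields.
M_n = (A_s − A'_s) f_y (d − a/2) + A'_s f_y (d − d') = 472.8 × (25.1 − 3.89) + 70.8 × (25.1 − 2.8) = 10028.1 + 1578.8 = 11606.9 kip·in.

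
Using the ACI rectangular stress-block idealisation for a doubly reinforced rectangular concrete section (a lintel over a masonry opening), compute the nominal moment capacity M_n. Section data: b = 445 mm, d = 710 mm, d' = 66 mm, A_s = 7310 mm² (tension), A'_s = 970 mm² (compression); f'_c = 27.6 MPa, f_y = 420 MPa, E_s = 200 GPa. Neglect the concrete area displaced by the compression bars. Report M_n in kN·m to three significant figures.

Assume both tension and compression steel yield.
Net tension couple steel: A_s − A'_s = 6340 mm².
a = (A_s − A'_s) f_y / (0.85 f'_c b) = 2662800/(0.85 × 27.6 × 445) = 255.06 mm.
c = a/β₁ = 255.06/0.85 = 300.07 mm; ε'_s = 0.003(c − d')/c = 0.0023 ≥ f_y/E_s = 0.0021, so compression steel does yield.
M_n = (A_s − A'_s) f_y (d − a/2) + A'_s f_y (d − d') = [2662800 × (710 − 127.53) + 407400 × (710 − 66)] × 10⁻⁶ = 1551.00 + 262.37 = 1813.37 kN·m.

M_n ≈ 1810 kN·m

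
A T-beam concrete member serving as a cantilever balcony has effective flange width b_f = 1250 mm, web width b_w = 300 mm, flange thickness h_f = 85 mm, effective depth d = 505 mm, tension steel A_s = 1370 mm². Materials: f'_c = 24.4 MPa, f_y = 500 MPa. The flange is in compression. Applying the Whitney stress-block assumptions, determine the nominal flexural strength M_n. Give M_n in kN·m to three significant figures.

M_n ≈ 337 kN·m

Tension: T = A_s f_y = 1370 × 500 = 685000 N.
Try a within the flange: a = T/(0.85 f'_c b_f) = 685000/(0.85 × 24.4 × 1250) = 26.42 mm.
Since a = 26.42 ≤ h_f = 85 mm, the stress block lies entirely in the flange; analyse as a rectangular beam of width b_f.
M_n = T(d − a/2) = 685000 × (505 − 13.21) = 336.88 × 10⁶ N·mm.
M_n = 336.88 kN·m.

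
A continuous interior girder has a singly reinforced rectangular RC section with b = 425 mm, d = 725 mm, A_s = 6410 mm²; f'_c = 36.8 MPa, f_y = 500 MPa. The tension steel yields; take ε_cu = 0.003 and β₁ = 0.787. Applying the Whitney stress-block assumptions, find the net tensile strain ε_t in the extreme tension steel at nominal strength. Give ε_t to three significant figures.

a = A_s f_y/(0.85 f'_c b) = 241.09 mm.
β₁ = 0.787, so c = a/β₁ = 241.09/0.787 = 306.34 mm.
From the linear strain diagram with ε_cu = 0.003: ε_t = 0.003 (d − c)/c = 0.003 × (725 − 306.34)/306.34 = 0.00410.
ε_t is between 0.004 and 0.005 — transition zone.

ε_t ≈ 0.00410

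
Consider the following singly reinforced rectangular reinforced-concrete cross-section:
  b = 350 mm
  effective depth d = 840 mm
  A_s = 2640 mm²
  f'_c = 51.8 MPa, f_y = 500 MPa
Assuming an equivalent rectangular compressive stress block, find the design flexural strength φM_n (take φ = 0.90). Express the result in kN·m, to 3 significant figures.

T = A_s f_y = 2640 × 500 = 1320000 N = 1320 kN.
From C = T: a = T/(0.85 f'_c b) = 1320000/(0.85 × 51.8 × 350) = 85.66 mm.
M_n = T(d − a/2) = 1320 kN × (840 − 42.83) mm = 1052.26 kN·m.
φM_n = 0.90 × 1052.26 = 947.03 kN·m.

φM_n ≈ 947 kN·m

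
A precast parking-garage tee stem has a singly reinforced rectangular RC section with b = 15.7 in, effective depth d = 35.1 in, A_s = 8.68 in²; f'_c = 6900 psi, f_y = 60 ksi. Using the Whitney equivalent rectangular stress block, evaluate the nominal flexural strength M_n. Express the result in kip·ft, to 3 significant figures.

M_n ≈ 1400 kip·ft

T = A_s f_y = 8.68 × 60 = 520.8 kips.
a = T/(0.85 f'_c b) = 520.8/(0.85 × 6.9 × 15.7) = 5.656 in.
M_n = T(d − a/2) = 520.8 × (35.1 − 2.828) = 16807.3 kip·in = 16807.3/12 = 1400.61 kip·ft.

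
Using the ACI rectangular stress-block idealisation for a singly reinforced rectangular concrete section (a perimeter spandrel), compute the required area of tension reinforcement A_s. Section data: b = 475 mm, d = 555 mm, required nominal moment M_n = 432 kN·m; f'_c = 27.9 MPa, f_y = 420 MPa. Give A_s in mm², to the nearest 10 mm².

With M_n = 0.85 f'_c a b (d − a/2), solve the quadratic for a:
a = d − √(d² − 2M_n/(0.85 f'_c b)) = 555 − √(555² − 2 × 432×10⁶/(0.85 × 27.9 × 475)) = 74.04 mm.
A_s = 0.85 f'_c a b / f_y = 0.85 × 27.9 × 74.04 × 475 / 420 = 1985.8 mm².

A_s ≈ 1990 mm²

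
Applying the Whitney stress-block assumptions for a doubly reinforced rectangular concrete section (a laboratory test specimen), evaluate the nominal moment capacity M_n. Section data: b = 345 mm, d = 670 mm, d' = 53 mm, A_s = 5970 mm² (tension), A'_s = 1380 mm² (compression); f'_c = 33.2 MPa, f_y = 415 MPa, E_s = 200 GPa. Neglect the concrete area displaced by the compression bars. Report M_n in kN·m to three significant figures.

Assume both tension and compression steel yield.
Net tension couple steel: A_s − A'_s = 4590 mm².
a = (A_s − A'_s) f_y / (0.85 f'_c b) = 1904850/(0.85 × 33.2 × 345) = 195.65 mm.
c = a/β₁ = 195.65/0.813 = 240.65 mm; ε'_s = 0.003(c − d')/c = 0.0023 ≥ f_y/E_s = 0.0021, so compression steel does yield.
M_n = (A_s − A'_s) f_y (d − a/2) + A'_s f_y (d − d') = [1904850 × (670 − 97.825) + 572700 × (670 − 53)] × 10⁻⁶ = 1089.91 + 353.36 = 1443.27 kN·m.

M_n ≈ 1440 kN·m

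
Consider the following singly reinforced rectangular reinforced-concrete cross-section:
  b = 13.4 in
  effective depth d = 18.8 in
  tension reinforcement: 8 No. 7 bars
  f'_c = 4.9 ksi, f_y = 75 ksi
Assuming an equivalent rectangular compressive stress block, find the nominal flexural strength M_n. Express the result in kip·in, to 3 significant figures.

A_s = 8 × 0.6 = 4.8 in².
T = A_s f_y = 4.8 × 75 = 360 kips.
a = T/(0.85 f'_c b) = 360/(0.85 × 4.9 × 13.4) = 6.450 in.
M_n = T(d − a/2) = 360 × (18.8 − 3.225) = 5607.0 kip·in.

M_n ≈ 5610 kip·in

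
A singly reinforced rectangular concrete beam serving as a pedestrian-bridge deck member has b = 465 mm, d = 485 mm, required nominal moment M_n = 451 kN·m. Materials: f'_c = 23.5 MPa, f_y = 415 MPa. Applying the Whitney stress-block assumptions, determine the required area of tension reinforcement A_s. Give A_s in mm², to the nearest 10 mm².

With M_n = 0.85 f'_c a b (d − a/2), solve the quadratic for a:
a = d − √(d² − 2M_n/(0.85 f'_c b)) = 485 − √(485² − 2 × 451×10⁶/(0.85 × 23.5 × 465)) = 113.36 mm.
A_s = 0.85 f'_c a b / f_y = 0.85 × 23.5 × 113.36 × 465 / 415 = 2537.2 mm².

A_s ≈ 2540 mm²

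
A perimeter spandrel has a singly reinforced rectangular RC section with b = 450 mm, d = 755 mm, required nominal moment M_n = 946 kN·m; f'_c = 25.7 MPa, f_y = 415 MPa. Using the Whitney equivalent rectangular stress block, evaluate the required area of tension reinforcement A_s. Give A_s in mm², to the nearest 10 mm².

A_s ≈ 3330 mm²

With M_n = 0.85 f'_c a b (d − a/2), solve the quadratic for a:
a = d − √(d² − 2M_n/(0.85 f'_c b)) = 755 − √(755² − 2 × 946×10⁶/(0.85 × 25.7 × 450)) = 140.54 mm.
A_s = 0.85 f'_c a b / f_y = 0.85 × 25.7 × 140.54 × 450 / 415 = 3329.0 mm².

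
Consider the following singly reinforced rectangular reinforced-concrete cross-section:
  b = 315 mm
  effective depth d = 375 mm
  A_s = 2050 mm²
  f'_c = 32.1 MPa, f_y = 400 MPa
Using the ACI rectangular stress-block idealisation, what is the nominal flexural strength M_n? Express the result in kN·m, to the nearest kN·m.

T = A_s f_y = 2050 × 400 = 820000 N = 820 kN.
From C = T: a = T/(0.85 f'_c b) = 820000/(0.85 × 32.1 × 315) = 95.41 mm.
M_n = T(d − a/2) = 820 kN × (375 − 47.705) mm = 268.38 kN·m.

M_n ≈ 268 kN·m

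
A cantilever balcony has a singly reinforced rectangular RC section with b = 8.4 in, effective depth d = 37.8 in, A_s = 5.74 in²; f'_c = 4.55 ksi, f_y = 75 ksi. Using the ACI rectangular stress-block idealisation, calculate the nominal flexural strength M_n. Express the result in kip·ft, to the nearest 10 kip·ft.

T = A_s f_y = 5.74 × 75 = 430.5 kips.
a = T/(0.85 f'_c b) = 430.5/(0.85 × 4.55 × 8.4) = 13.251 in.
M_n = T(d − a/2) = 430.5 × (37.8 − 6.6255) = 13420.6 kip·in = 13420.6/12 = 1118.38 kip·ft.

M_n ≈ 1120 kip·ft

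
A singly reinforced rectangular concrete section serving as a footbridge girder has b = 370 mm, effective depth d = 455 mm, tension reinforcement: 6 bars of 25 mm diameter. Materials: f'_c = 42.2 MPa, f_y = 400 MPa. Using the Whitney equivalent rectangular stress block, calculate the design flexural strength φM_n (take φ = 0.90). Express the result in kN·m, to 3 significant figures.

A_s = 6 × 491 = 2946 mm².
T = A_s f_y = 2946 × 400 = 1178400 N = 1178.4 kN.
From C = T: a = T/(0.85 f'_c b) = 1178400/(0.85 × 42.2 × 370) = 88.79 mm.
M_n = T(d − a/2) = 1178.4 kN × (455 − 44.395) mm = 483.86 kN·m.
φM_n = 0.90 × 483.86 = 435.47 kN·m.

φM_n ≈ 435 kN·m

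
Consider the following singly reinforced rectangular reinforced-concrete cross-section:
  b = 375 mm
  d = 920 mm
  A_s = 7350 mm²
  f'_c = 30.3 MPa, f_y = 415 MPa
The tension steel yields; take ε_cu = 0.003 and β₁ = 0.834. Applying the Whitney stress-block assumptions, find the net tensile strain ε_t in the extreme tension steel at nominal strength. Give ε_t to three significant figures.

a = A_s f_y/(0.85 f'_c b) = 315.82 mm.
β₁ = 0.834, so c = a/β₁ = 315.82/0.834 = 378.68 mm.
From the linear strain diagram with ε_cu = 0.003: ε_t = 0.003 (d − c)/c = 0.003 × (920 − 378.68)/378.68 = 0.00429.
ε_t is between 0.004 and 0.005 — transition zone.

ε_t ≈ 0.00429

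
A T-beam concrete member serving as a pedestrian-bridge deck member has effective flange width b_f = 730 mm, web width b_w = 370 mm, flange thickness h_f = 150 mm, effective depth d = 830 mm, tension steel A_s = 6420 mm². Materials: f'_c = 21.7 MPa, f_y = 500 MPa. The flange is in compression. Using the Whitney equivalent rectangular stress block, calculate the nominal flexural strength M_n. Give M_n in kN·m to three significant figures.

Tension: T = A_s f_y = 6420 × 500 = 3210000 N.
Try a within the flange: a = T/(0.85 f'_c b_f) = 3210000/(0.85 × 21.7 × 730) = 238.40 mm.
a = 238.40 > h_f = 150 mm: the block extends into the web. Split into flange-overhang and web parts.
C_f = 0.85 f'_c (b_f − b_w) h_f = 0.85 × 21.7 × (730 − 370) × 150 = 996030 N.
Remaining web compression depth: a_w = (T − C_f)/(0.85 f'_c b_w) = (3210000 − 996030)/(0.85 × 21.7 × 370) = 324.41 mm.
M_n = C_f(d − h_f/2) + (T − C_f)(d − a_w/2) = 996030 × (830 − 75) + 2213970 × (830 − 162.205) = 752.00 + 1478.48 = 2230.48 × 10⁶ N·mm.
M_n = 2230.48 kN·m.

M_n ≈ 2230 kN·m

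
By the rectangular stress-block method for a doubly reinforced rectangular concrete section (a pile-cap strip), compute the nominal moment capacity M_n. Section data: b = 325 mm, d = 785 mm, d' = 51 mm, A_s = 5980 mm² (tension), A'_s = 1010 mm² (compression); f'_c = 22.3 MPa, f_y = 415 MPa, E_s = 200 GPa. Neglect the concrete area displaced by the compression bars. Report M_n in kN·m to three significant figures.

Assume both tension and compression steel yield.
Net tension couple steel: A_s − A'_s = 4970 mm².
a = (A_s − A'_s) f_y / (0.85 f'_c b) = 2062550/(0.85 × 22.3 × 325) = 334.81 mm.
c = a/β₁ = 334.81/0.85 = 393.89 mm; ε'_s = 0.003(c − d')/c = 0.0026 ≥ f_y/E_s = 0.0021, so compression steel does yield.
M_n = (A_s − A'_s) f_y (d − a/2) + A'_s f_y (d − d') = [2062550 × (785 − 167.405) + 419150 × (785 − 51)] × 10⁻⁶ = 1273.82 + 307.66 = 1581.48 kN·m.

M_n ≈ 1580 kN·m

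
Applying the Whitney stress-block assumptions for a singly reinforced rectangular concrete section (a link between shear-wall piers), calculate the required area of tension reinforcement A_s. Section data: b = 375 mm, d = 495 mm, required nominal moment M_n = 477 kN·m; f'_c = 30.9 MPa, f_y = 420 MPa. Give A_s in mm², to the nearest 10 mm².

A_s ≈ 2580 mm²

With M_n = 0.85 f'_c a b (d − a/2), solve the quadratic for a:
a = d − √(d² − 2M_n/(0.85 f'_c b)) = 495 − √(495² − 2 × 477×10⁶/(0.85 × 30.9 × 375)) = 110.08 mm.
A_s = 0.85 f'_c a b / f_y = 0.85 × 30.9 × 110.08 × 375 / 420 = 2581.5 mm².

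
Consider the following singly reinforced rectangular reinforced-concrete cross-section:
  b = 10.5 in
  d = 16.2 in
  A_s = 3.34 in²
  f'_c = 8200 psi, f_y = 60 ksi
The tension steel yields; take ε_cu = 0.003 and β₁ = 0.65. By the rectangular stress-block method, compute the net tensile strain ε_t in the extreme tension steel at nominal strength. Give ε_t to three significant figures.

ε_t ≈ 0.00854

a = A_s f_y/(0.85 f'_c b) = 2.738 in.
β₁ = 0.65, so c = a/β₁ = 2.738/0.65 = 4.212 in.
From the linear strain diagram with ε_cu = 0.003: ε_t = 0.003 (d − c)/c = 0.003 × (16.2 − 4.212)/4.212 = 0.00854.
Since ε_t ≥ 0.005, the section is tension-controlled.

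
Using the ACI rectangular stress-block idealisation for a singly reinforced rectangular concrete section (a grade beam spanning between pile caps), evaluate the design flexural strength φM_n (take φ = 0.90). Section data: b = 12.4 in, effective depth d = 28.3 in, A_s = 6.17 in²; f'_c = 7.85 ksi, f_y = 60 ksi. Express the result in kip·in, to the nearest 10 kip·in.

φM_n ≈ 8680 kip·in

T = A_s f_y = 6.17 × 60 = 370.2 kips.
a = T/(0.85 f'_c b) = 370.2/(0.85 × 7.85 × 12.4) = 4.474 in.
M_n = T(d − a/2) = 370.2 × (28.3 − 2.237) = 9648.5 kip·in.
φM_n = 0.90 × 9648.5 = 8683.7 kip·in.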